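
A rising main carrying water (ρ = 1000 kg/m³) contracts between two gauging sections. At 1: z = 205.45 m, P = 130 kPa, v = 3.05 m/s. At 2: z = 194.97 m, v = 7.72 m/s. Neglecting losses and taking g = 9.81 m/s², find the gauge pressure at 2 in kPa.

P₂ ≈ 208 kPa

Pressure head at 1: ψ₁ = P₁/(ρg) = 130×1000 / (1000 × 9.81) = 13.25 m.
Velocity heads: v₁²/2g = 3.05²/19.62 = 0.474 m; v₂²/2g = 7.72²/19.62 = 3.038 m.
Total head H = z₁ + ψ₁ + v₁²/2g = 205.45 + 13.25 + 0.474 = 219.17 m.
ψ₂ = H − z₂ − v₂²/2g = 219.17 − 194.97 − 3.038 = 21.16 m.
P₂ = ρgψ₂ = 1000 × 9.81 × 21.16 ≈ 208 kPa.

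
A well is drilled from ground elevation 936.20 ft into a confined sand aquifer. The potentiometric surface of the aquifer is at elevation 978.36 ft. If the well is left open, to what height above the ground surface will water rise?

Water rises to the potentiometric surface, so the rise above ground = 978.36 − 936.20 = 42.16 ft.

≈ 42.16 ft above ground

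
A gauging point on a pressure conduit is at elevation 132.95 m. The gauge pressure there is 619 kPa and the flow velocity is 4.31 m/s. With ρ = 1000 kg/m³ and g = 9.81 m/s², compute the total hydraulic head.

h ≈ 197.00 m

Pressure head ψ = P/(ρg) = 619×1000 / (1000 × 9.81) = 63.10 m.
Velocity head = v²/(2g) = 4.31² / (2 × 9.81) = 0.947 m.
h = z + ψ + v²/(2g) = 132.95 + 63.10 + 0.947 = 197.00 m.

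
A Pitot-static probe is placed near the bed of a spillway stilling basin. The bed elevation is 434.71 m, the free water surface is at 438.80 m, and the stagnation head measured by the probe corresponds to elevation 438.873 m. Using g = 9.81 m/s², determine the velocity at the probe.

v ≈ 1.20 m/s

Near the bed, under hydrostatic conditions, the piezometric head (z + ψ) equals the free-surface elevation, 438.80 m.
Velocity head = total − piezometric = 438.873 − 438.80 = 0.073 m.
v = √(2g·h_v) = √(2 × 9.81 × 0.073) = 1.20 m/s.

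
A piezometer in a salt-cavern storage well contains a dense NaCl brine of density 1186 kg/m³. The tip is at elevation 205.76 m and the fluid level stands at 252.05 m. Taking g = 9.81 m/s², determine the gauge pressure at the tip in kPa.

Pressure head ψ = h − z = 252.05 − 205.76 = 46.29 m.
P = ρgψ = 1186 × 9.81 × 46.29 = 538568 Pa ≈ 539 kPa.

P ≈ 539 kPa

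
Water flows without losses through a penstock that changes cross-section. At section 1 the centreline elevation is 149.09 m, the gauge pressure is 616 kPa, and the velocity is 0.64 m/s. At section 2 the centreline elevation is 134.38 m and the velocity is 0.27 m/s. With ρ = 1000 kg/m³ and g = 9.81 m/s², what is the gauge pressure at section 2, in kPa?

P₂ ≈ 760 kPa

Pressure head at 1: ψ₁ = P₁/(ρg) = 616×1000 / (1000 × 9.81) = 62.79 m.
Velocity heads: v₁²/2g = 0.64²/19.62 = 0.021 m; v₂²/2g = 0.27²/19.62 = 0.004 m.
Total head H = z₁ + ψ₁ + v₁²/2g = 149.09 + 62.79 + 0.021 = 211.90 m.
ψ₂ = H − z₂ − v₂²/2g = 211.90 − 134.38 − 0.004 = 77.52 m.
P₂ = ρgψ₂ = 1000 × 9.81 × 77.52 ≈ 760 kPa.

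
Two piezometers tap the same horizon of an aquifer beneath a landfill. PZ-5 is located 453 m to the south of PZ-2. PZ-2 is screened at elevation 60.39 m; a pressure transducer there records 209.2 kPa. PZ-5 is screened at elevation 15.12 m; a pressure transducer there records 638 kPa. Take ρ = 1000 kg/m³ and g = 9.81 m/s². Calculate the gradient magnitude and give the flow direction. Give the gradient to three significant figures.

Pressure head at PZ-2: ψ = P/(ρg) = 209.2×1000 / (1000 × 9.81) = 21.33 m.
Total head at PZ-2: h = z + ψ = 60.39 + 21.33 = 81.72 m.
Pressure head at PZ-5: ψ = P/(ρg) = 638×1000 / (1000 × 9.81) = 65.04 m.
Total head at PZ-5: h = z + ψ = 15.12 + 65.04 = 80.16 m.
Head difference: h(PZ-2) − h(PZ-5) = 81.72 − 80.16 = 1.56 m.
Hydraulic gradient: i = |Δh| / L = 1.56 / 453 = 0.00344.
Flow is from higher to lower head: from PZ-2 toward PZ-5, i.e. toward the south.

i ≈ 0.00344; groundwater flows toward the south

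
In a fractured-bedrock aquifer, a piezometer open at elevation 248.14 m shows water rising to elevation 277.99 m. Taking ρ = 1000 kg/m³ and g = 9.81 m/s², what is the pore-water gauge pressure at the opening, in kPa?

Pressure head ψ = h − z = 277.99 − 248.14 = 29.85 m.
P = ρgψ = 1000 × 9.81 × 29.85 = 292828 Pa ≈ 293 kPa.

P ≈ 293 kPa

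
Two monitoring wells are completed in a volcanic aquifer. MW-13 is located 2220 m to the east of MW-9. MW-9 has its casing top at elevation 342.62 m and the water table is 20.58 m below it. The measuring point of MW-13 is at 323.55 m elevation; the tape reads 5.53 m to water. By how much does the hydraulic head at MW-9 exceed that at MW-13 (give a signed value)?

Total head at MW-9: h = 342.62 − 20.58 = 322.04 m.
Total head at MW-13: h = 323.55 − 5.53 = 318.02 m.
Head difference: h(MW-9) − h(MW-13) = 322.04 − 318.02 = 4.02 m.

Δh ≈ 4.02 m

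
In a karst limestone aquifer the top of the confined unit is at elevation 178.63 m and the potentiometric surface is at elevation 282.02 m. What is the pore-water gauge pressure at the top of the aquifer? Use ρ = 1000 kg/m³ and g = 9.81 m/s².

P ≈ 1010 kPa

Pressure head at the aquifer top: ψ = h − z = 282.02 − 178.63 = 103.39 m.
P = ρgψ = 1000 × 9.81 × 103.39 = 1014256 Pa ≈ 1010 kPa.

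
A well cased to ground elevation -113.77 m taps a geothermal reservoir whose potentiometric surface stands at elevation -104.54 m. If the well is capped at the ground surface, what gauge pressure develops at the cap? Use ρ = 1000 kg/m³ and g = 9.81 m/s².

P ≈ 90.5 kPa

Head above the cap: Δh = -104.54 − (-113.77) = 9.23 m.
P = ρgΔh = 1000 × 9.81 × 9.23 = 90546 Pa ≈ 90.5 kPa.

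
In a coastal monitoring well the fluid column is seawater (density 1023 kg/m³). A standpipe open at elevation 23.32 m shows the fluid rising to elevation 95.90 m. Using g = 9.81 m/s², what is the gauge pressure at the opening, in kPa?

Pressure head ψ = h − z = 95.90 − 23.32 = 72.58 m.
P = ρgψ = 1023 × 9.81 × 72.58 = 728386 Pa ≈ 728 kPa.

P ≈ 728 kPa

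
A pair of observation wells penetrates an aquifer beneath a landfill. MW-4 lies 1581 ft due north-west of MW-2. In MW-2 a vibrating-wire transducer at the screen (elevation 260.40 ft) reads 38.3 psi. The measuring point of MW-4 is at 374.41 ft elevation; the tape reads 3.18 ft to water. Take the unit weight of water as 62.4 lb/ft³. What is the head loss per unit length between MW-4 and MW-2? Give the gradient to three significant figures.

i ≈ 0.0142 ft/ft

Pressure head at MW-2: ψ = 144·P/γ = 144 × 38.3 / 62.4 = 88.38 ft.
Total head at MW-2: h = z + ψ = 260.40 + 88.38 = 348.78 ft.
Total head at MW-4: h = 374.41 − 3.18 = 371.23 ft.
Head difference: h(MW-2) − h(MW-4) = 348.78 − 371.23 = -22.45 ft.
Hydraulic gradient: i = |Δh| / L = 22.45 / 1581 = 0.0142.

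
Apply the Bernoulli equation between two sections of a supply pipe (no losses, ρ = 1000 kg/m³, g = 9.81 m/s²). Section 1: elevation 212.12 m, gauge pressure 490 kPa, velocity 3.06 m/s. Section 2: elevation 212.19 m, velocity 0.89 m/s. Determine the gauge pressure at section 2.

P₂ ≈ 494 kPa

Pressure head at 1: ψ₁ = P₁/(ρg) = 490×1000 / (1000 × 9.81) = 49.95 m.
Velocity heads: v₁²/2g = 3.06²/19.62 = 0.477 m; v₂²/2g = 0.89²/19.62 = 0.040 m.
Total head H = z₁ + ψ₁ + v₁²/2g = 212.12 + 49.95 + 0.477 = 262.55 m.
ψ₂ = H − z₂ − v₂²/2g = 262.55 − 212.19 − 0.040 = 50.32 m.
P₂ = ρgψ₂ = 1000 × 9.81 × 50.32 ≈ 494 kPa.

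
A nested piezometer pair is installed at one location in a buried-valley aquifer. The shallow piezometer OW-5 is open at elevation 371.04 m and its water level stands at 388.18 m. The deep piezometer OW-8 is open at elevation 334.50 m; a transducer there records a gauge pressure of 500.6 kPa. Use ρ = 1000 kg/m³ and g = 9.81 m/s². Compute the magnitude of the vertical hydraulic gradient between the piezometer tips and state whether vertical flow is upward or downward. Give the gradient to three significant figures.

Total head at OW-5: h = 388.18 m (water level in the standpipe).
Pressure head at OW-8: ψ = P/(ρg) = 500.6×1000 / (1000 × 9.81) = 51.03 m.
Total head at OW-8: h = z + ψ = 334.50 + 51.03 = 385.53 m.
Δh = h(OW-5) − h(OW-8) = 388.18 − 385.53 = 2.65 m.
Vertical separation Δz = 371.04 − 334.50 = 36.54 m.
|i_v| = |Δh| / Δz = 2.65 / 36.54 = 0.0725.
Head is higher in the shallow piezometer, so vertical flow is downward (recharge condition).

|i_v| ≈ 0.0725; vertical flow is downward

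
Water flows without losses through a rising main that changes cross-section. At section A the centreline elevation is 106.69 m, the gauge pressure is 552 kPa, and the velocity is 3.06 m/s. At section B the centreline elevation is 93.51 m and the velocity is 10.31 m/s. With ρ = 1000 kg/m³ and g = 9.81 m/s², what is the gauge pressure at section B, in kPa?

Pressure head at A: ψ₁ = P₁/(ρg) = 552×1000 / (1000 × 9.81) = 56.27 m.
Velocity heads: v₁²/2g = 3.06²/19.62 = 0.477 m; v₂²/2g = 10.31²/19.62 = 5.418 m.
Total head H = z₁ + ψ₁ + v₁²/2g = 106.69 + 56.27 + 0.477 = 163.44 m.
ψ₂ = H − z₂ − v₂²/2g = 163.44 − 93.51 − 5.418 = 64.51 m.
P₂ = ρgψ₂ = 1000 × 9.81 × 64.51 ≈ 633 kPa.

P₂ ≈ 633 kPa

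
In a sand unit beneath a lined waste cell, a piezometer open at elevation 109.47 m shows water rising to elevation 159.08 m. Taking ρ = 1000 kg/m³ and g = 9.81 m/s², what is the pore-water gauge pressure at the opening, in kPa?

Pressure head ψ = h − z = 159.08 − 109.47 = 49.61 m.
P = ρgψ = 1000 × 9.81 × 49.61 = 486674 Pa ≈ 487 kPa.

P ≈ 487 kPa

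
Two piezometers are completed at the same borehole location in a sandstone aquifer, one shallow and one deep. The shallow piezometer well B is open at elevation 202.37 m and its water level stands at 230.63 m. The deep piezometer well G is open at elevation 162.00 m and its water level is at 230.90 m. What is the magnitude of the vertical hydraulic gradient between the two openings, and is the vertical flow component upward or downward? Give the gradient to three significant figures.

Total head at well B: h = 230.63 m (water level in the standpipe).
Total head at well G: h = 230.90 m.
Δh = h(well B) − h(well G) = 230.63 − 230.90 = -0.27 m.
Vertical separation Δz = 202.37 − 162.00 = 40.37 m.
|i_v| = |Δh| / Δz = 0.27 / 40.37 = 0.00669.
Head is higher in the deep piezometer, so vertical flow is upward (discharge condition).

|i_v| ≈ 0.00669; vertical flow is upward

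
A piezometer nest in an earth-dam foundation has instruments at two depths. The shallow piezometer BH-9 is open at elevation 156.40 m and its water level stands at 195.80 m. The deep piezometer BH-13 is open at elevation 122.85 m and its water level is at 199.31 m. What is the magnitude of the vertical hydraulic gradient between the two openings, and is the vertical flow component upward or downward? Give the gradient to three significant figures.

|i_v| ≈ 0.105; vertical flow is upward

Total head at BH-9: h = 195.80 m (water level in the standpipe).
Total head at BH-13: h = 199.31 m.
Δh = h(BH-9) − h(BH-13) = 195.80 − 199.31 = -3.51 m.
Vertical separation Δz = 156.40 − 122.85 = 33.55 m.
|i_v| = |Δh| / Δz = 3.51 / 33.55 = 0.105.
Head is higher in the deep piezometer, so vertical flow is upward (discharge condition).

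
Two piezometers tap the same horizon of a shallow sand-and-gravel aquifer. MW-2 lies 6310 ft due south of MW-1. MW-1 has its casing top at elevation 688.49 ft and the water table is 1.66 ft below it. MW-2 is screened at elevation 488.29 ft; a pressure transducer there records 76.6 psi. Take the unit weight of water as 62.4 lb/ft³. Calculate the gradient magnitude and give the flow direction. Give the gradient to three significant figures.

Total head at MW-1: h = 688.49 − 1.66 = 686.83 ft.
Pressure head at MW-2: ψ = 144·P/γ = 144 × 76.6 / 62.4 = 176.77 ft.
Total head at MW-2: h = z + ψ = 488.29 + 176.77 = 665.06 ft.
Head difference: h(MW-1) − h(MW-2) = 686.83 − 665.06 = 21.77 ft.
Hydraulic gradient: i = |Δh| / L = 21.77 / 6310 = 0.00345.
Flow is from higher to lower head: from MW-1 toward MW-2, i.e. toward the south.

i ≈ 0.00345; groundwater flows toward the south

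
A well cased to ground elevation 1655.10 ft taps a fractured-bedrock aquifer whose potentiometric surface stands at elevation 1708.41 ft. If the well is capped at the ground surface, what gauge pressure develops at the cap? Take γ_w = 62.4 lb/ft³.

P ≈ 23.1 psi

Head above the cap: Δh = 1708.41 − 1655.10 = 53.31 ft.
P = γΔh/144 = 62.4 × 53.31 / 144 = 23.1 psi.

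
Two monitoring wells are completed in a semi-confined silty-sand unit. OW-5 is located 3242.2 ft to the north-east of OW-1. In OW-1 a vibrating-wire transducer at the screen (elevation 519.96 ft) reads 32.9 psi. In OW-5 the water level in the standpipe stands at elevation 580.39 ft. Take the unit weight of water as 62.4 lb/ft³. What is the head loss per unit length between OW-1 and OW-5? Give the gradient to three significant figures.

i ≈ 0.00478 ft/ft

Pressure head at OW-1: ψ = 144·P/γ = 144 × 32.9 / 62.4 = 75.92 ft.
Total head at OW-1: h = z + ψ = 519.96 + 75.92 = 595.88 ft.
Total head at OW-5: h = 580.39 ft (water level in the piezometer is the total head).
Head difference: h(OW-1) − h(OW-5) = 595.88 − 580.39 = 15.49 ft.
Hydraulic gradient: i = |Δh| / L = 15.49 / 3242.2 = 0.00478.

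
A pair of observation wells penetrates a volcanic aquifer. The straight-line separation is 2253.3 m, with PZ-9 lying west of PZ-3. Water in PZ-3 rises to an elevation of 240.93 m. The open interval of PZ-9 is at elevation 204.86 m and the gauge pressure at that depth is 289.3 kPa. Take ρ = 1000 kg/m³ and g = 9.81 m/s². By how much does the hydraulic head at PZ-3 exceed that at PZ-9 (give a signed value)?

Δh ≈ 6.58 m

Total head at PZ-3: h = 240.93 m (water level in the piezometer is the total head).
Pressure head at PZ-9: ψ = P/(ρg) = 289.3×1000 / (1000 × 9.81) = 29.49 m.
Total head at PZ-9: h = z + ψ = 204.86 + 29.49 = 234.35 m.
Head difference: h(PZ-3) − h(PZ-9) = 240.93 − 234.35 = 6.58 m.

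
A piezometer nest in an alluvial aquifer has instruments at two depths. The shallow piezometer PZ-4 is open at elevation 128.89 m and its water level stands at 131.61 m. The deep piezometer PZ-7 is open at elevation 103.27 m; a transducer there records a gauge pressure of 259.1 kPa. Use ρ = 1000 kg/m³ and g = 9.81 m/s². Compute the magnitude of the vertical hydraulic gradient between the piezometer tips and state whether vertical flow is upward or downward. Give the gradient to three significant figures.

|i_v| ≈ 0.0753; vertical flow is downward

Total head at PZ-4: h = 131.61 m (water level in the standpipe).
Pressure head at PZ-7: ψ = P/(ρg) = 259.1×1000 / (1000 × 9.81) = 26.41 m.
Total head at PZ-7: h = z + ψ = 103.27 + 26.41 = 129.68 m.
Δh = h(PZ-4) − h(PZ-7) = 131.61 − 129.68 = 1.93 m.
Vertical separation Δz = 128.89 − 103.27 = 25.62 m.
|i_v| = |Δh| / Δz = 1.93 / 25.62 = 0.0753.
Head is higher in the shallow piezometer, so vertical flow is downward (recharge condition).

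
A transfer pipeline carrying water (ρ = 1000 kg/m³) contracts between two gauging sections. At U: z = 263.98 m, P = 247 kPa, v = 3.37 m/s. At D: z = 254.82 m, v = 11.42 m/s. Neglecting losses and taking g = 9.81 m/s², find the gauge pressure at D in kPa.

Pressure head at U: ψ₁ = P₁/(ρg) = 247×1000 / (1000 × 9.81) = 25.18 m.
Velocity heads: v₁²/2g = 3.37²/19.62 = 0.579 m; v₂²/2g = 11.42²/19.62 = 6.647 m.
Total head H = z₁ + ψ₁ + v₁²/2g = 263.98 + 25.18 + 0.579 = 289.74 m.
ψ₂ = H − z₂ − v₂²/2g = 289.74 − 254.82 − 6.647 = 28.27 m.
P₂ = ρgψ₂ = 1000 × 9.81 × 28.27 ≈ 277 kPa.

P₂ ≈ 277 kPa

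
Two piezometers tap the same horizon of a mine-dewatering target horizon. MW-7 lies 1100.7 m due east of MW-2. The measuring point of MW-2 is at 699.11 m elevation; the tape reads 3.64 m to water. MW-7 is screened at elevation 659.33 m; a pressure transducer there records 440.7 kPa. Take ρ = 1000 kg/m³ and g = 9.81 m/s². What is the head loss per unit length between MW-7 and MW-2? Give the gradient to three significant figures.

Total head at MW-2: h = 699.11 − 3.64 = 695.47 m.
Pressure head at MW-7: ψ = P/(ρg) = 440.7×1000 / (1000 × 9.81) = 44.92 m.
Total head at MW-7: h = z + ψ = 659.33 + 44.92 = 704.25 m.
Head difference: h(MW-2) − h(MW-7) = 695.47 − 704.25 = -8.78 m.
Hydraulic gradient: i = |Δh| / L = 8.78 / 1100.7 = 0.00798.

i ≈ 0.00798 m/m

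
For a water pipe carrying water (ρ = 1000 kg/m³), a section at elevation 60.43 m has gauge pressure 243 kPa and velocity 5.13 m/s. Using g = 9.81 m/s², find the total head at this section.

h ≈ 86.54 m

Pressure head ψ = P/(ρg) = 243×1000 / (1000 × 9.81) = 24.77 m.
Velocity head = v²/(2g) = 5.13² / (2 × 9.81) = 1.341 m.
h = z + ψ + v²/(2g) = 60.43 + 24.77 + 1.341 = 86.54 m.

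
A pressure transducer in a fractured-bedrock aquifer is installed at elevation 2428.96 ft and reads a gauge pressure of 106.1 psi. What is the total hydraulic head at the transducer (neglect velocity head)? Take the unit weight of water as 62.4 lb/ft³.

ψ = 144·P/γ = 144 × 106.1 / 62.4 = 244.85 ft.
h = z + ψ = 2428.96 + 244.85 = 2673.81 ft.

h ≈ 2673.81 ft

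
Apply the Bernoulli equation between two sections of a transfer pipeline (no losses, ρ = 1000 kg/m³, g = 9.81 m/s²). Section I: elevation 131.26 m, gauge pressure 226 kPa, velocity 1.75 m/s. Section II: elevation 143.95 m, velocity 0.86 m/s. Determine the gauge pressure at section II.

P₂ ≈ 103 kPa

Pressure head at I: ψ₁ = P₁/(ρg) = 226×1000 / (1000 × 9.81) = 23.04 m.
Velocity heads: v₁²/2g = 1.75²/19.62 = 0.156 m; v₂²/2g = 0.86²/19.62 = 0.038 m.
Total head H = z₁ + ψ₁ + v₁²/2g = 131.26 + 23.04 + 0.156 = 154.46 m.
ψ₂ = H − z₂ − v₂²/2g = 154.46 − 143.95 − 0.038 = 10.47 m.
P₂ = ρgψ₂ = 1000 × 9.81 × 10.47 ≈ 103 kPa.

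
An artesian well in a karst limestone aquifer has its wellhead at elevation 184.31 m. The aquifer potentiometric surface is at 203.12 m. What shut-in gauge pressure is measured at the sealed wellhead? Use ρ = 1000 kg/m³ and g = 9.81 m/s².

P ≈ 185 kPa

Head above the cap: Δh = 203.12 − 184.31 = 18.81 m.
P = ρgΔh = 1000 × 9.81 × 18.81 = 184526 Pa ≈ 185 kPa.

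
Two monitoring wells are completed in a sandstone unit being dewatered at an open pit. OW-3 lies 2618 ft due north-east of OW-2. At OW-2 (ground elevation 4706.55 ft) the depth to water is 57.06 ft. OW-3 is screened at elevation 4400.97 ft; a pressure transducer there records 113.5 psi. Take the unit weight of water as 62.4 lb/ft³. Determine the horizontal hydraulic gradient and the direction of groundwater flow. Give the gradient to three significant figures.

i ≈ 0.00512; groundwater flows toward the south-west

Total head at OW-2: h = 4706.55 − 57.06 = 4649.49 ft.
Pressure head at OW-3: ψ = 144·P/γ = 144 × 113.5 / 62.4 = 261.92 ft.
Total head at OW-3: h = z + ψ = 4400.97 + 261.92 = 4662.89 ft.
Head difference: h(OW-2) − h(OW-3) = 4649.49 − 4662.89 = -13.40 ft.
Hydraulic gradient: i = |Δh| / L = 13.40 / 2618 = 0.00512.
Flow is from higher to lower head: from OW-3 toward OW-2, i.e. toward the south-west.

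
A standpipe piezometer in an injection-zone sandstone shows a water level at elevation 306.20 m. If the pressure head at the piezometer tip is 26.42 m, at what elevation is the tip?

z ≈ 279.78 m

z = h − ψ = 306.20 − 26.42 = 279.78 m.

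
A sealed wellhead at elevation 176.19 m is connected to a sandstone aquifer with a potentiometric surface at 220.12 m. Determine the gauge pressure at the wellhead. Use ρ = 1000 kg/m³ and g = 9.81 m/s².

Head above the cap: Δh = 220.12 − 176.19 = 43.93 m.
P = ρgΔh = 1000 × 9.81 × 43.93 = 430953 Pa ≈ 431 kPa.

P ≈ 431 kPa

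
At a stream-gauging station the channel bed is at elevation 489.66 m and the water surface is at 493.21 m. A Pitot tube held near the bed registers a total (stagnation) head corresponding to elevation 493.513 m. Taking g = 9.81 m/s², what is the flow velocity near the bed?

Near the bed, under hydrostatic conditions, the piezometric head (z + ψ) equals the free-surface elevation, 493.21 m.
Velocity head = total − piezometric = 493.513 − 493.21 = 0.303 m.
v = √(2g·h_v) = √(2 × 9.81 × 0.303) = 2.44 m/s.

v ≈ 2.44 m/s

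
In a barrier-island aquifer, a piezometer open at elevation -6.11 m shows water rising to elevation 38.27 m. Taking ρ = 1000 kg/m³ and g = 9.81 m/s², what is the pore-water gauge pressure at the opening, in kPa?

Pressure head ψ = h − z = 38.27 − (-6.11) = 44.38 m.
P = ρgψ = 1000 × 9.81 × 44.38 = 435368 Pa ≈ 435 kPa.

P ≈ 435 kPa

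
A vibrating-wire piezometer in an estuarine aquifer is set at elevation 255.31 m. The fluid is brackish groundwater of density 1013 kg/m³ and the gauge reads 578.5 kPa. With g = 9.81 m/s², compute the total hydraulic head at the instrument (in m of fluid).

h ≈ 313.52 m

ψ = P/(ρg) = 578.5×1000 / (1013 × 9.81) = 58.21 m.
h = z + ψ = 255.31 + 58.21 = 313.52 m.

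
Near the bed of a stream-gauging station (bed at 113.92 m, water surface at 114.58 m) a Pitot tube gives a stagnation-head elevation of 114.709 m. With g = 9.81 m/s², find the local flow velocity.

Near the bed, under hydrostatic conditions, the piezometric head (z + ψ) equals the free-surface elevation, 114.58 m.
Velocity head = total − piezometric = 114.709 − 114.58 = 0.129 m.
v = √(2g·h_v) = √(2 × 9.81 × 0.129) = 1.59 m/s.

v ≈ 1.59 m/s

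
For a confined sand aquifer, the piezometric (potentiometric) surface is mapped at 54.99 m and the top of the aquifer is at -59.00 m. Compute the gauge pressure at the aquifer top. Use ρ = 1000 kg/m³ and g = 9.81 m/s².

P ≈ 1120 kPa

Pressure head at the aquifer top: ψ = h − z = 54.99 − (-59.00) = 113.99 m.
P = ρgψ = 1000 × 9.81 × 113.99 = 1118242 Pa ≈ 1120 kPa.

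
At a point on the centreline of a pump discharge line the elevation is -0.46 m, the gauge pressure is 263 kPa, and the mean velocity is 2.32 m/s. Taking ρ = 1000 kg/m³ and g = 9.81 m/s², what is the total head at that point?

h ≈ 26.62 m

Pressure head ψ = P/(ρg) = 263×1000 / (1000 × 9.81) = 26.81 m.
Velocity head = v²/(2g) = 2.32² / (2 × 9.81) = 0.274 m.
h = z + ψ + v²/(2g) = -0.46 + 26.81 + 0.274 = 26.62 m.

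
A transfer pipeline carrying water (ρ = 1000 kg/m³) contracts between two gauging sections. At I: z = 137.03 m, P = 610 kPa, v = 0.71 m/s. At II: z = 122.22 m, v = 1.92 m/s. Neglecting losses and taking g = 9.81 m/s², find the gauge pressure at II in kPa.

P₂ ≈ 754 kPa

Pressure head at I: ψ₁ = P₁/(ρg) = 610×1000 / (1000 × 9.81) = 62.18 m.
Velocity heads: v₁²/2g = 0.71²/19.62 = 0.026 m; v₂²/2g = 1.92²/19.62 = 0.188 m.
Total head H = z₁ + ψ₁ + v₁²/2g = 137.03 + 62.18 + 0.026 = 199.24 m.
ψ₂ = H − z₂ − v₂²/2g = 199.24 − 122.22 − 0.188 = 76.83 m.
P₂ = ρgψ₂ = 1000 × 9.81 × 76.83 ≈ 754 kPa.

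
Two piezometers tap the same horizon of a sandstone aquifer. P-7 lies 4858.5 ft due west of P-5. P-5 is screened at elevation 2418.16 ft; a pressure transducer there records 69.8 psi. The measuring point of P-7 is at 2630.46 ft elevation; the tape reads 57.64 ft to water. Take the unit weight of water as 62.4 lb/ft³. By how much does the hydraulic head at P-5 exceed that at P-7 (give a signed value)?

Pressure head at P-5: ψ = 144·P/γ = 144 × 69.8 / 62.4 = 161.08 ft.
Total head at P-5: h = z + ψ = 2418.16 + 161.08 = 2579.24 ft.
Total head at P-7: h = 2630.46 − 57.64 = 2572.82 ft.
Head difference: h(P-5) − h(P-7) = 2579.24 − 2572.82 = 6.42 ft.

Δh ≈ 6.42 ft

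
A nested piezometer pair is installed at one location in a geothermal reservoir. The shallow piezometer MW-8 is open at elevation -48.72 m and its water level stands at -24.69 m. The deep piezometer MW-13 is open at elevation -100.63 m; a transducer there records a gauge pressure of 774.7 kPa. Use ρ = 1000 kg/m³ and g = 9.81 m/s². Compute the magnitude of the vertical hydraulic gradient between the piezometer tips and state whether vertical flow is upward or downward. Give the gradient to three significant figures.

Total head at MW-8: h = -24.69 m (water level in the standpipe).
Pressure head at MW-13: ψ = P/(ρg) = 774.7×1000 / (1000 × 9.81) = 78.97 m.
Total head at MW-13: h = z + ψ = -100.63 + 78.97 = -21.66 m.
Δh = h(MW-8) − h(MW-13) = -24.69 − (-21.66) = -3.03 m.
Vertical separation Δz = -48.72 − (-100.63) = 51.91 m.
|i_v| = |Δh| / Δz = 3.03 / 51.91 = 0.0584.
Head is higher in the deep piezometer, so vertical flow is upward (discharge condition).

|i_v| ≈ 0.0584; vertical flow is upward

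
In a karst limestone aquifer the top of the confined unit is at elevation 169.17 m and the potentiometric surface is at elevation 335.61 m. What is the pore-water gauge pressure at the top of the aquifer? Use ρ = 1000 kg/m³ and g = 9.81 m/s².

Pressure head at the aquifer top: ψ = h − z = 335.61 − 169.17 = 166.44 m.
P = ρgψ = 1000 × 9.81 × 166.44 = 1632776 Pa ≈ 1630 kPa.

P ≈ 1630 kPa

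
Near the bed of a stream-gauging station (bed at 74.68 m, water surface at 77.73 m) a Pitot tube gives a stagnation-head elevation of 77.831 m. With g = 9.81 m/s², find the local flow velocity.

Near the bed, under hydrostatic conditions, the piezometric head (z + ψ) equals the free-surface elevation, 77.73 m.
Velocity head = total − piezometric = 77.831 − 77.73 = 0.101 m.
v = √(2g·h_v) = √(2 × 9.81 × 0.101) = 1.41 m/s.

v ≈ 1.41 m/s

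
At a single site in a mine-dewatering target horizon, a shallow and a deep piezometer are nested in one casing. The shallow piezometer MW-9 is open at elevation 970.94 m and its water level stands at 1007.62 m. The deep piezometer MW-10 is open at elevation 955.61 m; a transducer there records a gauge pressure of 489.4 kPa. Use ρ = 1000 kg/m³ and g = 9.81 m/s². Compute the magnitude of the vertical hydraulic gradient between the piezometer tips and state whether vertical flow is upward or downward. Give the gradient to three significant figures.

Total head at MW-9: h = 1007.62 m (water level in the standpipe).
Pressure head at MW-10: ψ = P/(ρg) = 489.4×1000 / (1000 × 9.81) = 49.89 m.
Total head at MW-10: h = z + ψ = 955.61 + 49.89 = 1005.50 m.
Δh = h(MW-9) − h(MW-10) = 1007.62 − 1005.50 = 2.12 m.
Vertical separation Δz = 970.94 − 955.61 = 15.33 m.
|i_v| = |Δh| / Δz = 2.12 / 15.33 = 0.138.
Head is higher in the shallow piezometer, so vertical flow is downward (recharge condition).

|i_v| ≈ 0.138; vertical flow is downward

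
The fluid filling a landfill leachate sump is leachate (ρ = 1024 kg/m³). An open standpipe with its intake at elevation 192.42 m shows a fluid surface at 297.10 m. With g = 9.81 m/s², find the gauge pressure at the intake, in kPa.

Pressure head ψ = h − z = 297.10 − 192.42 = 104.68 m.
P = ρgψ = 1024 × 9.81 × 104.68 = 1051557 Pa ≈ 1050 kPa.

P ≈ 1050 kPa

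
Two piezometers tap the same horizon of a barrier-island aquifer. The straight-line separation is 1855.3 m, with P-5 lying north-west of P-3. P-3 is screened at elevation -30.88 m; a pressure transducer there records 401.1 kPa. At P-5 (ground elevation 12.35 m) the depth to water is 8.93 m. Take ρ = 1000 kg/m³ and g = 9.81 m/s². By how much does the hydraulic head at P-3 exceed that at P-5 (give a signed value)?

Pressure head at P-3: ψ = P/(ρg) = 401.1×1000 / (1000 × 9.81) = 40.89 m.
Total head at P-3: h = z + ψ = -30.88 + 40.89 = 10.01 m.
Total head at P-5: h = 12.35 − 8.93 = 3.42 m.
Head difference: h(P-3) − h(P-5) = 10.01 − 3.42 = 6.59 m.

Δh ≈ 6.59 m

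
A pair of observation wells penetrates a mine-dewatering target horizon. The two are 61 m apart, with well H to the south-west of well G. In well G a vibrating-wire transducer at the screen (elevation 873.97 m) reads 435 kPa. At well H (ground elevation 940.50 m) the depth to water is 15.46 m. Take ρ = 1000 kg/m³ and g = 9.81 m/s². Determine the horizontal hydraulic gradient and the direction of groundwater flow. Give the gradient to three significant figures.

Pressure head at well G: ψ = P/(ρg) = 435×1000 / (1000 × 9.81) = 44.34 m.
Total head at well G: h = z + ψ = 873.97 + 44.34 = 918.31 m.
Total head at well H: h = 940.50 − 15.46 = 925.04 m.
Head difference: h(well G) − h(well H) = 918.31 − 925.04 = -6.73 m.
Hydraulic gradient: i = |Δh| / L = 6.73 / 61 = 0.110.
Flow is from higher to lower head: from well H toward well G, i.e. toward the north-east.

i ≈ 0.110; groundwater flows toward the north-east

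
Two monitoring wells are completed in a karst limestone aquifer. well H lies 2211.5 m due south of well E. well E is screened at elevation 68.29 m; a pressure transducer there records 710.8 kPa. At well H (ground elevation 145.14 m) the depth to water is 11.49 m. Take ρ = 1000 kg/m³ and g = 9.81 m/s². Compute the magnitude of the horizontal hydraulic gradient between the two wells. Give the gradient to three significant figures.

Pressure head at well E: ψ = P/(ρg) = 710.8×1000 / (1000 × 9.81) = 72.46 m.
Total head at well E: h = z + ψ = 68.29 + 72.46 = 140.75 m.
Total head at well H: h = 145.14 − 11.49 = 133.65 m.
Head difference: h(well E) − h(well H) = 140.75 − 133.65 = 7.10 m.
Hydraulic gradient: i = |Δh| / L = 7.10 / 2211.5 = 0.00321.

i ≈ 0.00321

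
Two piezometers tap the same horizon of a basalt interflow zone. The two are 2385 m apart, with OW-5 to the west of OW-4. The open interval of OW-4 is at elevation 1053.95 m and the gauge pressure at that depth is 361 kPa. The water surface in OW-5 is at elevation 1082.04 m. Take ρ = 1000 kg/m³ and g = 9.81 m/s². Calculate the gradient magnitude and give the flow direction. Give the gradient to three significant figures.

Pressure head at OW-4: ψ = P/(ρg) = 361×1000 / (1000 × 9.81) = 36.80 m.
Total head at OW-4: h = z + ψ = 1053.95 + 36.80 = 1090.75 m.
Total head at OW-5: h = 1082.04 m (water level in the piezometer is the total head).
Head difference: h(OW-4) − h(OW-5) = 1090.75 − 1082.04 = 8.71 m.
Hydraulic gradient: i = |Δh| / L = 8.71 / 2385 = 0.00365.
Flow is from higher to lower head: from OW-4 toward OW-5, i.e. toward the west.

i ≈ 0.00365; groundwater flows toward the west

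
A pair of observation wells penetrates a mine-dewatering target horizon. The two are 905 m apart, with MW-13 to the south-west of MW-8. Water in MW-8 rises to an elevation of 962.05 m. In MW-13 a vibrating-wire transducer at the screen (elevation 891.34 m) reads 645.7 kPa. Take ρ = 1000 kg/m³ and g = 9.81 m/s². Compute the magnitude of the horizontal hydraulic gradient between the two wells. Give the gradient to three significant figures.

Total head at MW-8: h = 962.05 m (water level in the piezometer is the total head).
Pressure head at MW-13: ψ = P/(ρg) = 645.7×1000 / (1000 × 9.81) = 65.82 m.
Total head at MW-13: h = z + ψ = 891.34 + 65.82 = 957.16 m.
Head difference: h(MW-8) − h(MW-13) = 962.05 − 957.16 = 4.89 m.
Hydraulic gradient: i = |Δh| / L = 4.89 / 905 = 0.00540.

i ≈ 0.00540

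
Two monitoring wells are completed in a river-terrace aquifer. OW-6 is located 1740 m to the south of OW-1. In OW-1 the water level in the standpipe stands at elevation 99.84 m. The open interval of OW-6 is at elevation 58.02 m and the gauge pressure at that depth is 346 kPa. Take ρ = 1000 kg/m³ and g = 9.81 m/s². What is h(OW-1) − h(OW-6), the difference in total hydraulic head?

Δh ≈ 6.55 m

Total head at OW-1: h = 99.84 m (water level in the piezometer is the total head).
Pressure head at OW-6: ψ = P/(ρg) = 346×1000 / (1000 × 9.81) = 35.27 m.
Total head at OW-6: h = z + ψ = 58.02 + 35.27 = 93.29 m.
Head difference: h(OW-1) − h(OW-6) = 99.84 − 93.29 = 6.55 m.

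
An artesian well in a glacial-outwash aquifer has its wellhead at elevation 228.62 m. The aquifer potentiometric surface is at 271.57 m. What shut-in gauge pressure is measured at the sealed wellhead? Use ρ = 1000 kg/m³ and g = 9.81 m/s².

P ≈ 421 kPa

Head above the cap: Δh = 271.57 − 228.62 = 42.95 m.
P = ρgΔh = 1000 × 9.81 × 42.95 = 421340 Pa ≈ 421 kPa.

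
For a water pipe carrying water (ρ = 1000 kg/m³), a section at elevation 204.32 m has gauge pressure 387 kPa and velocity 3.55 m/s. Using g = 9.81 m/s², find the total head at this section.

h ≈ 244.41 m

Pressure head ψ = P/(ρg) = 387×1000 / (1000 × 9.81) = 39.45 m.
Velocity head = v²/(2g) = 3.55² / (2 × 9.81) = 0.642 m.
h = z + ψ + v²/(2g) = 204.32 + 39.45 + 0.642 = 244.41 m.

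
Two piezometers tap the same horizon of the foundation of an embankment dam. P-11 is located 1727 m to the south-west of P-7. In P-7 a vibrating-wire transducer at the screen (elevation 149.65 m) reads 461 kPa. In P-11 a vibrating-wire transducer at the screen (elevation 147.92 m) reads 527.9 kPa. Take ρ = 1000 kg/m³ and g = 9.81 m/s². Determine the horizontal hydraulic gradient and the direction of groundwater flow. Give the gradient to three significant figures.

Pressure head at P-7: ψ = P/(ρg) = 461×1000 / (1000 × 9.81) = 46.99 m.
Total head at P-7: h = z + ψ = 149.65 + 46.99 = 196.64 m.
Pressure head at P-11: ψ = P/(ρg) = 527.9×1000 / (1000 × 9.81) = 53.81 m.
Total head at P-11: h = z + ψ = 147.92 + 53.81 = 201.73 m.
Head difference: h(P-7) − h(P-11) = 196.64 − 201.73 = -5.09 m.
Hydraulic gradient: i = |Δh| / L = 5.09 / 1727 = 0.00295.
Flow is from higher to lower head: from P-11 toward P-7, i.e. toward the north-east.

i ≈ 0.00295; groundwater flows toward the north-east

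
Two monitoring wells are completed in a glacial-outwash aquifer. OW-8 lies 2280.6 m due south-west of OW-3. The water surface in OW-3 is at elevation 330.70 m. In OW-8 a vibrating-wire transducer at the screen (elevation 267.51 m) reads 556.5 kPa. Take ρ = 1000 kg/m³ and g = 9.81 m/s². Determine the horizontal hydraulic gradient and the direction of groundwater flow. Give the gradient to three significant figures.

i ≈ 0.00283; groundwater flows toward the south-west

Total head at OW-3: h = 330.70 m (water level in the piezometer is the total head).
Pressure head at OW-8: ψ = P/(ρg) = 556.5×1000 / (1000 × 9.81) = 56.73 m.
Total head at OW-8: h = z + ψ = 267.51 + 56.73 = 324.24 m.
Head difference: h(OW-3) − h(OW-8) = 330.70 − 324.24 = 6.46 m.
Hydraulic gradient: i = |Δh| / L = 6.46 / 2280.6 = 0.00283.
Flow is from higher to lower head: from OW-3 toward OW-8, i.e. toward the south-west.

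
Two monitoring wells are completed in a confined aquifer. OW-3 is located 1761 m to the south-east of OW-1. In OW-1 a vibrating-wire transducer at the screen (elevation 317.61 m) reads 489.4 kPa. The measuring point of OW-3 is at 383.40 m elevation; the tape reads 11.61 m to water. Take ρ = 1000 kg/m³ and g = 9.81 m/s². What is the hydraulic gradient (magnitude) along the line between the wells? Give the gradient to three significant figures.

i ≈ 0.00244

Pressure head at OW-1: ψ = P/(ρg) = 489.4×1000 / (1000 × 9.81) = 49.89 m.
Total head at OW-1: h = z + ψ = 317.61 + 49.89 = 367.50 m.
Total head at OW-3: h = 383.40 − 11.61 = 371.79 m.
Head difference: h(OW-1) − h(OW-3) = 367.50 − 371.79 = -4.29 m.
Hydraulic gradient: i = |Δh| / L = 4.29 / 1761 = 0.00244.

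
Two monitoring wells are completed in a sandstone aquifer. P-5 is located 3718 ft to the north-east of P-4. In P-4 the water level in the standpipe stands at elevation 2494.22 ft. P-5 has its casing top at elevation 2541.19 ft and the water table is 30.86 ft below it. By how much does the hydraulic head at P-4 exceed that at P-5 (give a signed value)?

Total head at P-4: h = 2494.22 ft (water level in the piezometer is the total head).
Total head at P-5: h = 2541.19 − 30.86 = 2510.33 ft.
Head difference: h(P-4) − h(P-5) = 2494.22 − 2510.33 = -16.11 ft.

Δh ≈ -16.11 ft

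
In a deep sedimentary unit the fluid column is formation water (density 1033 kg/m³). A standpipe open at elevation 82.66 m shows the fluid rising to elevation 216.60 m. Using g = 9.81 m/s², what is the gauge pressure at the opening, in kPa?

Pressure head ψ = h − z = 216.60 − 82.66 = 133.94 m.
P = ρgψ = 1033 × 9.81 × 133.94 = 1357312 Pa ≈ 1360 kPa.

P ≈ 1360 kPa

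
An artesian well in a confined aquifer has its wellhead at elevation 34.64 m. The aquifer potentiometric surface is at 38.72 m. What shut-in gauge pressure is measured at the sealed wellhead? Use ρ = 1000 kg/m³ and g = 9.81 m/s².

P ≈ 40.0 kPa

Head above the cap: Δh = 38.72 − 34.64 = 4.08 m.
P = ρgΔh = 1000 × 9.81 × 4.08 = 40025 Pa ≈ 40.0 kPa.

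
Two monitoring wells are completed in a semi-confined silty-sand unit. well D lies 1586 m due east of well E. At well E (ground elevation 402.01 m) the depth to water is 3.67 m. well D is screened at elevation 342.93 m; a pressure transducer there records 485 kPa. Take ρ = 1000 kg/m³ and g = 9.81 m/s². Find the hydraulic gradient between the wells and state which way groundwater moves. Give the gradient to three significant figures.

i ≈ 0.00376; groundwater flows toward the east

Total head at well E: h = 402.01 − 3.67 = 398.34 m.
Pressure head at well D: ψ = P/(ρg) = 485×1000 / (1000 × 9.81) = 49.44 m.
Total head at well D: h = z + ψ = 342.93 + 49.44 = 392.37 m.
Head difference: h(well E) − h(well D) = 398.34 − 392.37 = 5.97 m.
Hydraulic gradient: i = |Δh| / L = 5.97 / 1586 = 0.00376.
Flow is from higher to lower head: from well E toward well D, i.e. toward the east.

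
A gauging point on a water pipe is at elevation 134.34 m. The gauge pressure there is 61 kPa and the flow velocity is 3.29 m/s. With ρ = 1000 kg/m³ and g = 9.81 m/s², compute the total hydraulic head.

h ≈ 141.11 m

Pressure head ψ = P/(ρg) = 61×1000 / (1000 × 9.81) = 6.22 m.
Velocity head = v²/(2g) = 3.29² / (2 × 9.81) = 0.552 m.
h = z + ψ + v²/(2g) = 134.34 + 6.22 + 0.552 = 141.11 m.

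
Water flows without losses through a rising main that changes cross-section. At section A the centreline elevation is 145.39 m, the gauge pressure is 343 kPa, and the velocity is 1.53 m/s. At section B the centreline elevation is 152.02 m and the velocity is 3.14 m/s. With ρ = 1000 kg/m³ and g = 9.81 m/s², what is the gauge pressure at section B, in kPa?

Pressure head at A: ψ₁ = P₁/(ρg) = 343×1000 / (1000 × 9.81) = 34.96 m.
Velocity heads: v₁²/2g = 1.53²/19.62 = 0.119 m; v₂²/2g = 3.14²/19.62 = 0.503 m.
Total head H = z₁ + ψ₁ + v₁²/2g = 145.39 + 34.96 + 0.119 = 180.47 m.
ψ₂ = H − z₂ − v₂²/2g = 180.47 − 152.02 − 0.503 = 27.95 m.
P₂ = ρgψ₂ = 1000 × 9.81 × 27.95 ≈ 274 kPa.

P₂ ≈ 274 kPa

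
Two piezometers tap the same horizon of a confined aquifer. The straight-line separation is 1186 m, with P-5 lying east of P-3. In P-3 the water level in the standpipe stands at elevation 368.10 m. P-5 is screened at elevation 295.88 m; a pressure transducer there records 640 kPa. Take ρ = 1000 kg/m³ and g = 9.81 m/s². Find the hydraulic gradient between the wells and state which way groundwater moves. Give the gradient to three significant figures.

Total head at P-3: h = 368.10 m (water level in the piezometer is the total head).
Pressure head at P-5: ψ = P/(ρg) = 640×1000 / (1000 × 9.81) = 65.24 m.
Total head at P-5: h = z + ψ = 295.88 + 65.24 = 361.12 m.
Head difference: h(P-3) − h(P-5) = 368.10 − 361.12 = 6.98 m.
Hydraulic gradient: i = |Δh| / L = 6.98 / 1186 = 0.00589.
Flow is from higher to lower head: from P-3 toward P-5, i.e. toward the east.

i ≈ 0.00589; groundwater flows toward the east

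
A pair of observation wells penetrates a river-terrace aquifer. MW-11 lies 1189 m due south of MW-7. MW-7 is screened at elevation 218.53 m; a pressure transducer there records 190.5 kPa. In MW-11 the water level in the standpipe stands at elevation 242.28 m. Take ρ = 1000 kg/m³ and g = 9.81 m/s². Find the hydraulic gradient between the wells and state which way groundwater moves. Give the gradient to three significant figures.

Pressure head at MW-7: ψ = P/(ρg) = 190.5×1000 / (1000 × 9.81) = 19.42 m.
Total head at MW-7: h = z + ψ = 218.53 + 19.42 = 237.95 m.
Total head at MW-11: h = 242.28 m (water level in the piezometer is the total head).
Head difference: h(MW-7) − h(MW-11) = 237.95 − 242.28 = -4.33 m.
Hydraulic gradient: i = |Δh| / L = 4.33 / 1189 = 0.00364.
Flow is from higher to lower head: from MW-11 toward MW-7, i.e. toward the north.

i ≈ 0.00364; groundwater flows toward the north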